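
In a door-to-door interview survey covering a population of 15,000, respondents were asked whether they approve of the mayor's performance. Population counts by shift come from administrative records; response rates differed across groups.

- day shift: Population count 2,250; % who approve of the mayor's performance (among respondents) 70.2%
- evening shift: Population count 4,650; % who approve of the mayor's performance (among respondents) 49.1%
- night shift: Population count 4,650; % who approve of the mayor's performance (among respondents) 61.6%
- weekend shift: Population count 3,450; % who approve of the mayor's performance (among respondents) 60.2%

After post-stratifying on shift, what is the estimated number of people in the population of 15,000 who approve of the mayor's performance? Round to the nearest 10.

Each cell contributes its population count × the respondent rate:
  day shift: 2,250 × 70.2% = 1579.5
  evening shift: 4,650 × 49.1% = 2283.15
  night shift: 4,650 × 61.6% = 2864.4
  weekend shift: 3,450 × 60.2% = 2076.9
Estimated total = 8803.95 → 8,800.

8,800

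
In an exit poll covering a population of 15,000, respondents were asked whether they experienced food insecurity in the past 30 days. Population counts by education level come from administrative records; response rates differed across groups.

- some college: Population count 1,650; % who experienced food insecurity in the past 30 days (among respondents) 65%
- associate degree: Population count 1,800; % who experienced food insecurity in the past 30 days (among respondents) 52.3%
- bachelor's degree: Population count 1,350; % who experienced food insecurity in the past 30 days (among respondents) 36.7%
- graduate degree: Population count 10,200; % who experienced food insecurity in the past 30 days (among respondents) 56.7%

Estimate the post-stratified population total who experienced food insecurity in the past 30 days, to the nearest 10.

Apply each group's respondent rate to its population count:
  some college: 1,650 × 65% = 1072.5
  associate degree: 1,800 × 52.3% = 941.4
  bachelor's degree: 1,350 × 36.7% = 495.45
  graduate degree: 10,200 × 56.7% = 5783.4
Estimated total = 8292.75 → 8,290.

8,290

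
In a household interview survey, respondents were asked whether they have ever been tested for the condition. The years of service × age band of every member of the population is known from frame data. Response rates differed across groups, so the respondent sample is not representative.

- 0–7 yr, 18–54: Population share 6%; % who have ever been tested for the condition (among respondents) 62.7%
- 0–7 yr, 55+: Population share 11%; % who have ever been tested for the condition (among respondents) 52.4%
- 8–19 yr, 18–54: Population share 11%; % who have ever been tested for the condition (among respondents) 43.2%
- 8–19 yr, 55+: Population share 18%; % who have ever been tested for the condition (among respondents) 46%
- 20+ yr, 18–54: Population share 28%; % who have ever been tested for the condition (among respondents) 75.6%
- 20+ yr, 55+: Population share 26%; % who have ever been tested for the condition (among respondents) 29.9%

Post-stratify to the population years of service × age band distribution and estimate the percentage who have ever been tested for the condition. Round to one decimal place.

Each cell contributes population-share × respondent value:
  0–7 yr, 18–54: 0.06 × 62.7 = 3.762
  0–7 yr, 55+: 0.11 × 52.4 = 5.764
  8–19 yr, 18–54: 0.11 × 43.2 = 4.752
  8–19 yr, 55+: 0.18 × 46 = 8.28
  20+ yr, 18–54: 0.28 × 75.6 = 21.168
  20+ yr, 55+: 0.26 × 29.9 = 7.774
Post-stratified estimate = 51.5 → 51.5%.

51.5%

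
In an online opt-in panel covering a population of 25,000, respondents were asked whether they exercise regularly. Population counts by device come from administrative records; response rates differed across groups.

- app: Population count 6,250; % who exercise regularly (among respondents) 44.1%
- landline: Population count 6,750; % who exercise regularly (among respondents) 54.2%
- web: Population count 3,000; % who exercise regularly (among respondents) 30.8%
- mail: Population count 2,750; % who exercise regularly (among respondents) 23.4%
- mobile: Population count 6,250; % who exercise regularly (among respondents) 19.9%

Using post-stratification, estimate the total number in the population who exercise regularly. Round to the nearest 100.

Apply each group's respondent rate to its population count:
  app: 6,250 × 44.1% = 2756.25
  landline: 6,750 × 54.2% = 3658.5
  web: 3,000 × 30.8% = 924
  mail: 2,750 × 23.4% = 643.5
  mobile: 6,250 × 19.9% = 1243.75
Estimated total = 9226 → 9,200.

9,200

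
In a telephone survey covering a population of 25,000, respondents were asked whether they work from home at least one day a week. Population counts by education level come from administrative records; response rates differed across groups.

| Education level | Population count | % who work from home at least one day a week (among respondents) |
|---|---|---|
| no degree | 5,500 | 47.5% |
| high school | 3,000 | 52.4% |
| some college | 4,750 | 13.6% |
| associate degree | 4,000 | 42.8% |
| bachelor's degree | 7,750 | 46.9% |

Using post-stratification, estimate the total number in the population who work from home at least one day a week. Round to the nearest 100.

Estimated count per cell = population count × respondent percentage:
  no degree: 5,500 × 47.5% = 2612.5
  high school: 3,000 × 52.4% = 1572
  some college: 4,750 × 13.6% = 646
  associate degree: 4,000 × 42.8% = 1712
  bachelor's degree: 7,750 × 46.9% = 3634.75
Estimated total = 10177.2 → 10,200.

10,200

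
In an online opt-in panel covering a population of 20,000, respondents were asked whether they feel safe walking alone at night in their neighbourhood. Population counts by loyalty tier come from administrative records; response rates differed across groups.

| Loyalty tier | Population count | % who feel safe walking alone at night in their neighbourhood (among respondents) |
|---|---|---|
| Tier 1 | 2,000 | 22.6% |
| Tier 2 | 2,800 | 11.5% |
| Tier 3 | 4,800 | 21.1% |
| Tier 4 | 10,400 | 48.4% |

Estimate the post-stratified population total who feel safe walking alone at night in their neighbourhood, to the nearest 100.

Apply each group's respondent rate to its population count:
  Tier 1: 2,000 × 22.6% = 452
  Tier 2: 2,800 × 11.5% = 322
  Tier 3: 4,800 × 21.1% = 1012.8
  Tier 4: 10,400 × 48.4% = 5033.6
Estimated total = 6820.4 → 6,800.

6,800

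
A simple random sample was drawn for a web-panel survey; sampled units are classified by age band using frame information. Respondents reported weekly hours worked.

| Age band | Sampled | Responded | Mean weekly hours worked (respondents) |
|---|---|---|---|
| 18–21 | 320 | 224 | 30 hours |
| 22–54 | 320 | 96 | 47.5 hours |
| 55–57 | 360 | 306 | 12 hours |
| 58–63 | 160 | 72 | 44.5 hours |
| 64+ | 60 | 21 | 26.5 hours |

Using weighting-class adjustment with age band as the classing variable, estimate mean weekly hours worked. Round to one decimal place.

31.0

Response rates by class: 18–21 224/320 = 70%, 22–54 96/320 = 30%, 55–57 306/360 = 85%, 58–63 72/160 = 45%, 64+ 21/60 = 35%.
Each respondent's weight = sampled/responded in their class; summing within a class gives n_sampled, so:
  18–21: 320 × 30 = 9600
  22–54: 320 × 47.5 = 15,200
  55–57: 360 × 12 = 4320
  58–63: 160 × 44.5 = 7120
  64+: 60 × 26.5 = 1590
Adjusted estimate = 37,830 / 1,220 = 31.0082 → 31.0.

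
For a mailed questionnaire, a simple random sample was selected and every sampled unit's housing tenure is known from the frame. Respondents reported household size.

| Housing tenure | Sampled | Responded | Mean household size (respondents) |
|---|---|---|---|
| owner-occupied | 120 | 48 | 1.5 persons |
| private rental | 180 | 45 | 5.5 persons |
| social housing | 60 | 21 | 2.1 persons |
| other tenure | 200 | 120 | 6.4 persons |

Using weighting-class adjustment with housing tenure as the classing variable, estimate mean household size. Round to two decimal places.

Class response rates: owner-occupied 48/120 = 40%, private rental 45/180 = 25%, social housing 21/60 = 35%, other tenure 120/200 = 60%.
Inverse-response-rate weighting restores each class to its sampled count, so class totals weight by n_sampled:
  owner-occupied: 120 × 1.5 = 180
  private rental: 180 × 5.5 = 990
  social housing: 60 × 2.1 = 126
  other tenure: 200 × 6.4 = 1280
Adjusted estimate = 2576 / 560 = 4.6 → 4.60.

4.60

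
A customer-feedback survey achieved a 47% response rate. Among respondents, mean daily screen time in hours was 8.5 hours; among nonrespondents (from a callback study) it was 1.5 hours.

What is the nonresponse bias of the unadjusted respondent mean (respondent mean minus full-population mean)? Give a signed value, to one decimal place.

+3.7

Nonresponse fraction = 1 − 0.47 = 0.53.
Bias = (nonresponse fraction) × (respondent mean − nonrespondent mean)
     = 0.53 × (8.5 − 1.5) = 0.53 × 7 = 3.71.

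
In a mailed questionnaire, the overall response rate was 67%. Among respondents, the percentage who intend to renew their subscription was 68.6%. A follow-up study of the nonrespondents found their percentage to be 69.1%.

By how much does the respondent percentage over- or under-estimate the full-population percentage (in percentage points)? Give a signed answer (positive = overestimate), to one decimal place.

-0.2 percentage points

Nonresponse fraction = 1 − 0.67 = 0.33.
Bias = (nonresponse fraction) × (respondent percentage − nonrespondent percentage)
     = 0.33 × (68.6 − 69.1) = 0.33 × -0.5 = -0.165.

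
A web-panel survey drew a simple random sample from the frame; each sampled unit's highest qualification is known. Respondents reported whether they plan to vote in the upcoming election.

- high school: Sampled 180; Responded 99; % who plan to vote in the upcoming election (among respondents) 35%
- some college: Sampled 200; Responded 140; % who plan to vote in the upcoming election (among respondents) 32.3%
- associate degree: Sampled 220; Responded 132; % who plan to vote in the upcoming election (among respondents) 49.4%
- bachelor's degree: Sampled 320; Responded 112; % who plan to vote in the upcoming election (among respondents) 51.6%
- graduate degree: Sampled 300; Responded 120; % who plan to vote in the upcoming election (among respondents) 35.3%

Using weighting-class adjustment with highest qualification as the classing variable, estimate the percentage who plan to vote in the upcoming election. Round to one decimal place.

Response rates by class: high school 99/180 = 55%, some college 140/200 = 70%, associate degree 132/220 = 60%, bachelor's degree 112/320 = 35%, graduate degree 120/300 = 40%.
Weighting each respondent by the inverse class response rate inflates each class back to its sampled size, so the class weight is n_sampled:
  high school: 180 × 35 = 6300
  some college: 200 × 32.3 = 6460
  associate degree: 220 × 49.4 = 10,868
  bachelor's degree: 320 × 51.6 = 16,512
  graduate degree: 300 × 35.3 = 10,590
Adjusted estimate = 50,730 / 1,220 = 41.582 → 41.6%.

41.6%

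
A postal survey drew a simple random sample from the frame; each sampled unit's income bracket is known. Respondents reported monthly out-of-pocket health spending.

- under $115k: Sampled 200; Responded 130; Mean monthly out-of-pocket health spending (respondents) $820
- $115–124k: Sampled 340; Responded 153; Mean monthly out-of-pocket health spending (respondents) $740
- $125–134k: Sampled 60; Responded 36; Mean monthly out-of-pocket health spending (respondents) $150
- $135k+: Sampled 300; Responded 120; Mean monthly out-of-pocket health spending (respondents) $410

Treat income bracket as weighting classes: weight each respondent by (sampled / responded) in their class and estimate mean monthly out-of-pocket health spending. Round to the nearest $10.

$610

Class response rates: under $115k 130/200 = 65%, $115–124k 153/340 = 45%, $125–134k 36/60 = 60%, $135k+ 120/300 = 40%.
Weighting each respondent by the inverse class response rate inflates each class back to its sampled size, so the class weight is n_sampled:
  under $115k: 200 × 820 = 164,000
  $115–124k: 340 × 740 = 251,600
  $125–134k: 60 × 150 = 9000
  $135k+: 300 × 410 = 123,000
Adjusted estimate = 547,600 / 900 = 608.444 → $610.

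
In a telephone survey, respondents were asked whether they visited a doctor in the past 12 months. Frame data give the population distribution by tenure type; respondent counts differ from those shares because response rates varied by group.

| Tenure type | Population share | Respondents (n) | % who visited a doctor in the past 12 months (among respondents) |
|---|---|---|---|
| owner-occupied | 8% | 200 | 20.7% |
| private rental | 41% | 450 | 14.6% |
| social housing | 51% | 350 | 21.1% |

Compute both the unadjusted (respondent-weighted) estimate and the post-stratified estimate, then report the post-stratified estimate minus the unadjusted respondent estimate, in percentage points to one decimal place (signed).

+0.3 percentage points

Without adjustment, the pooled respondent share is:
  (200/1000)×20.7 + (450/1000)×14.6 + (350/1000)×21.1 = 18.095%
Post-stratified estimate weights by population shares:
  0.08×20.7 + 0.41×14.6 + 0.51×21.1 = 18.403%
Difference = 18.403 − 18.095 = 0.308 pp.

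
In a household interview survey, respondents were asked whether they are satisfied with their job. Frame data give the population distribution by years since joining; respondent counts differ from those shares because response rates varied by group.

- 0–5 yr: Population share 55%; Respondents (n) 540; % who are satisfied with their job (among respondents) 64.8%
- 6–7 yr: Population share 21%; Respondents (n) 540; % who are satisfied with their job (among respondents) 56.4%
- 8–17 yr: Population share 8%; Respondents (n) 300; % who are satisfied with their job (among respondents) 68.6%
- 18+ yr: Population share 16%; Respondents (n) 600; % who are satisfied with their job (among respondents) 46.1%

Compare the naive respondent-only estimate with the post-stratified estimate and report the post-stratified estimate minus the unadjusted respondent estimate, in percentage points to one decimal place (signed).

+2.9 percentage points

Unadjusted (pooled respondent) estimate weights by respondent counts:
  (540/1980)×64.8 + (540/1980)×56.4 + (300/1980)×68.6 + (600/1980)×46.1 = 57.4182%
Reweighting by population years since joining shares:
  0.55×64.8 + 0.21×56.4 + 0.08×68.6 + 0.16×46.1 = 60.348%
Difference = 60.348 − 57.4182 = 2.9298 pp.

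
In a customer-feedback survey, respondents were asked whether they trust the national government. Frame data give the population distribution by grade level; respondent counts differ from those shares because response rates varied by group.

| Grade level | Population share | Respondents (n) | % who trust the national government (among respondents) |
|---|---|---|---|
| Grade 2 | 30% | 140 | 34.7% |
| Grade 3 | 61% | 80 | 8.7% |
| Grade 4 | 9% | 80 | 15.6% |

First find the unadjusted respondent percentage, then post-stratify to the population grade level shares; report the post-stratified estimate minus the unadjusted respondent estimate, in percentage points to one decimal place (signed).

-5.6 percentage points

Without adjustment, the pooled respondent share is:
  (140/300)×34.7 + (80/300)×8.7 + (80/300)×15.6 = 22.6733%
Reweighting by population grade level shares:
  0.3×34.7 + 0.61×8.7 + 0.09×15.6 = 17.121%
Difference = 17.121 − 22.6733 = -5.5523 pp.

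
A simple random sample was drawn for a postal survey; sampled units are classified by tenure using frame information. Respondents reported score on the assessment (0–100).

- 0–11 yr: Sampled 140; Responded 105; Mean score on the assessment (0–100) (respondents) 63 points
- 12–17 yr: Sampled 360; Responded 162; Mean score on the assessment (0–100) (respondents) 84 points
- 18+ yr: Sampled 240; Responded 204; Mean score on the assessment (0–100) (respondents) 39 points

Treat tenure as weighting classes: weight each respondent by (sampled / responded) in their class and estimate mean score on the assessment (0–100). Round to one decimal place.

65.4

Class response rates: 0–11 yr 105/140 = 75%, 12–17 yr 162/360 = 45%, 18+ yr 204/240 = 85%.
Weighting each respondent by the inverse class response rate inflates each class back to its sampled size, so the class weight is n_sampled:
  0–11 yr: 140 × 63 = 8820
  12–17 yr: 360 × 84 = 30,240
  18+ yr: 240 × 39 = 9360
Adjusted estimate = 48,420 / 740 = 65.4324 → 65.4.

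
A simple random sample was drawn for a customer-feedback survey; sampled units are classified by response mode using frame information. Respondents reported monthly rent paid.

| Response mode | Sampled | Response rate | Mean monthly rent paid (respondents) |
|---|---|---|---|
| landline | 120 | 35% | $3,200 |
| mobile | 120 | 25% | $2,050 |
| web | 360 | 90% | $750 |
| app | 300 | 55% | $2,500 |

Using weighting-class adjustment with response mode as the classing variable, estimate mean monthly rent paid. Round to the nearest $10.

$1,830

Weighting each respondent by the inverse class response rate inflates each class back to its sampled size, so the class weight is n_sampled:
  landline: 120 × 3200 = 384,000
  mobile: 120 × 2050 = 246,000
  web: 360 × 750 = 270,000
  app: 300 × 2500 = 750,000
Adjusted estimate = 1,650,000 / 900 = 1833.33 → $1,830.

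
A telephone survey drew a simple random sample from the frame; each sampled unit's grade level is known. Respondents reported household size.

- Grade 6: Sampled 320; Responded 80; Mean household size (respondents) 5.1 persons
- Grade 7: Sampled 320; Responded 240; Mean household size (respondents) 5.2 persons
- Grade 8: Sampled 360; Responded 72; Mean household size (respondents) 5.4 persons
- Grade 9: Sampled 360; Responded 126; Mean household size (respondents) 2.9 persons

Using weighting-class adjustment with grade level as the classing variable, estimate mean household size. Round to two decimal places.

Response rates by class: Grade 6 80/320 = 25%, Grade 7 240/320 = 75%, Grade 8 72/360 = 20%, Grade 9 126/360 = 35%.
Each respondent's weight = sampled/responded in their class; summing within a class gives n_sampled, so:
  Grade 6: 320 × 5.1 = 1632
  Grade 7: 320 × 5.2 = 1664
  Grade 8: 360 × 5.4 = 1944
  Grade 9: 360 × 2.9 = 1044
Adjusted estimate = 6284 / 1,360 = 4.62059 → 4.62.

4.62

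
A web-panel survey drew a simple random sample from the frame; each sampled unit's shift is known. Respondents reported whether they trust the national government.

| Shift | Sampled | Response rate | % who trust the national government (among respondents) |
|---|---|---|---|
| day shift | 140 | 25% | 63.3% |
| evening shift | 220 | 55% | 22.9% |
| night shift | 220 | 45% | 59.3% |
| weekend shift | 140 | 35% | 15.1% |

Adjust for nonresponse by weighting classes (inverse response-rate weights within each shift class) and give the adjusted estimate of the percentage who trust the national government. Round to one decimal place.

40.4%

Weighting each respondent by the inverse class response rate inflates each class back to its sampled size, so the class weight is n_sampled:
  day shift: 140 × 63.3 = 8862
  evening shift: 220 × 22.9 = 5038
  night shift: 220 × 59.3 = 13,046
  weekend shift: 140 × 15.1 = 2114
Adjusted estimate = 29,060 / 720 = 40.3611 → 40.4%.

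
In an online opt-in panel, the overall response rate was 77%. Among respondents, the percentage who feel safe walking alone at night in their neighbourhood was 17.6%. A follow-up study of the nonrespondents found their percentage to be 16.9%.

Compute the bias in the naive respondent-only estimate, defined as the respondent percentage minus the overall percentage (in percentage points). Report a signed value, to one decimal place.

Nonresponse fraction = 1 − 0.77 = 0.23.
Bias = (nonresponse fraction) × (respondent percentage − nonrespondent percentage)
     = 0.23 × (17.6 − 16.9) = 0.23 × 0.7 = 0.161.

+0.2 percentage points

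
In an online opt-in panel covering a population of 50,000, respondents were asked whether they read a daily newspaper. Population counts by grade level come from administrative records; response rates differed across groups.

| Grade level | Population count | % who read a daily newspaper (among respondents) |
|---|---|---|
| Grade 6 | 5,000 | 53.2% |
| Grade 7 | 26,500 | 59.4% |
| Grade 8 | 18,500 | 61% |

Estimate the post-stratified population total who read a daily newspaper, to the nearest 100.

Estimated count per cell = population count × respondent percentage:
  Grade 6: 5,000 × 53.2% = 2660
  Grade 7: 26,500 × 59.4% = 15,741
  Grade 8: 18,500 × 61% = 11,285
Estimated total = 29,686 → 29,700.

29,700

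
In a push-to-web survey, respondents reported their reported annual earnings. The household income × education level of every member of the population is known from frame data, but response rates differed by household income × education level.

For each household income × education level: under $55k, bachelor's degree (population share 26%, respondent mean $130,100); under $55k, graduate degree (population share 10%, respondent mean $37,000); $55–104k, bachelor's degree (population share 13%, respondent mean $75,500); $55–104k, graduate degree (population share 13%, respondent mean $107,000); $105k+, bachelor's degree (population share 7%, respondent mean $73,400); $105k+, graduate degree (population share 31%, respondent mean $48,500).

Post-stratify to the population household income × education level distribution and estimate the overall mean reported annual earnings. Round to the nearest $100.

$81,400

Each cell contributes population-share × respondent value:
  under $55k, bachelor's degree: 0.26 × 130,100 = 33,826
  under $55k, graduate degree: 0.1 × 37,000 = 3700
  $55–104k, bachelor's degree: 0.13 × 75,500 = 9815
  $55–104k, graduate degree: 0.13 × 107,000 = 13,910
  $105k+, bachelor's degree: 0.07 × 73,400 = 5138
  $105k+, graduate degree: 0.31 × 48,500 = 15,035
Post-stratified estimate = 81,424 → $81,400.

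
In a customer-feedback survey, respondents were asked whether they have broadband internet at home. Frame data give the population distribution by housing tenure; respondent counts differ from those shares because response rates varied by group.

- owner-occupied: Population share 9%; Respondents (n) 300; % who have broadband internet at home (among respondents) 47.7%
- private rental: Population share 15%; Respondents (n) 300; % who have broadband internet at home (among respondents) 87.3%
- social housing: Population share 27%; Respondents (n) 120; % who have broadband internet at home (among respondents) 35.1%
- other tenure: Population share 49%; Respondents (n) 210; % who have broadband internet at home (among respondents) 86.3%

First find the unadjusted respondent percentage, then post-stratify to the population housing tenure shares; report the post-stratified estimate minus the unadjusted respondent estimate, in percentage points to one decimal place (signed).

Unadjusted (pooled respondent) estimate weights by respondent counts:
  (300/930)×47.7 + (300/930)×87.3 + (120/930)×35.1 + (210/930)×86.3 = 67.5645%
Reweighting by population housing tenure shares:
  0.09×47.7 + 0.15×87.3 + 0.27×35.1 + 0.49×86.3 = 69.152%
Difference = 69.152 − 67.5645 = 1.5875 pp.

+1.6 percentage points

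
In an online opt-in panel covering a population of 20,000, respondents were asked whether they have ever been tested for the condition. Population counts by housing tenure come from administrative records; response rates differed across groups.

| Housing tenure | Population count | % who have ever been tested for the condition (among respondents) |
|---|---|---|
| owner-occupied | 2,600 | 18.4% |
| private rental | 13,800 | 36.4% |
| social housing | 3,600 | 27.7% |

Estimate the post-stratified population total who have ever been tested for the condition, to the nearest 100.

Estimated count per cell = population count × respondent percentage:
  owner-occupied: 2,600 × 18.4% = 478.4
  private rental: 13,800 × 36.4% = 5023.2
  social housing: 3,600 × 27.7% = 997.2
Estimated total = 6498.8 → 6,500.

6,500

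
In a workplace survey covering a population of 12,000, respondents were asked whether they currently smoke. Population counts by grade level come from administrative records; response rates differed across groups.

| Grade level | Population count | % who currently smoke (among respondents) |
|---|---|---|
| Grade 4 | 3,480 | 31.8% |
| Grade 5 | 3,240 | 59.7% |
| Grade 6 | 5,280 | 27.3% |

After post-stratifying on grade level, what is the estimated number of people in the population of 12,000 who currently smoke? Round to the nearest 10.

4,480

Estimated count per cell = population count × respondent percentage:
  Grade 4: 3,480 × 31.8% = 1106.64
  Grade 5: 3,240 × 59.7% = 1934.28
  Grade 6: 5,280 × 27.3% = 1441.44
Estimated total = 4482.36 → 4,480.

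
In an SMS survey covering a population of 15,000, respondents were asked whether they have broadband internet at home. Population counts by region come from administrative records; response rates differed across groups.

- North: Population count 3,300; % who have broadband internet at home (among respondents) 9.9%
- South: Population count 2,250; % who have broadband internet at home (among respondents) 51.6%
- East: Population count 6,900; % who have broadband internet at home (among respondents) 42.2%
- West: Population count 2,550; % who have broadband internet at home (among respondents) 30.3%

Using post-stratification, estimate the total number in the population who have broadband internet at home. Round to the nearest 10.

Each cell contributes its population count × the respondent rate:
  North: 3,300 × 9.9% = 326.7
  South: 2,250 × 51.6% = 1161
  East: 6,900 × 42.2% = 2911.8
  West: 2,550 × 30.3% = 772.65
Estimated total = 5172.15 → 5,170.

5,170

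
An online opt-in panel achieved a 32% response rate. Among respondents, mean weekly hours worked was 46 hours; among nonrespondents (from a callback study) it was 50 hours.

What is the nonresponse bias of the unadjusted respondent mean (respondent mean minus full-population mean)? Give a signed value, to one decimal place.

-2.7

Nonresponse fraction = 1 − 0.32 = 0.68.
Bias = (nonresponse fraction) × (respondent mean − nonrespondent mean)
     = 0.68 × (46 − 50) = 0.68 × -4 = -2.72.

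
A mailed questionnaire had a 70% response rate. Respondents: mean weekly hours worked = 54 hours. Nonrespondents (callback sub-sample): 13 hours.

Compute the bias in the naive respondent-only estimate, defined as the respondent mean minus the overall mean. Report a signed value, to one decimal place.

+12.3

Nonresponse fraction = 1 − 0.7 = 0.3.
Bias = (nonresponse fraction) × (respondent mean − nonrespondent mean)
     = 0.3 × (54 − 13) = 0.3 × 41 = 12.3.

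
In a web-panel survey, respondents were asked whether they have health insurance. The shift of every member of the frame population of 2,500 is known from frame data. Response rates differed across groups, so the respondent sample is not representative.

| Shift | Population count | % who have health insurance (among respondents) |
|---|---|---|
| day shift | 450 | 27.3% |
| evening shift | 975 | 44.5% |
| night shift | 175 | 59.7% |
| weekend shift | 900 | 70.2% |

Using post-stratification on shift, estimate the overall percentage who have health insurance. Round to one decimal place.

51.7%

Reweight to the known shift distribution:
  day shift: (450/2,500) × 27.3 = 4.914
  evening shift: (975/2,500) × 44.5 = 17.355
  night shift: (175/2,500) × 59.7 = 4.179
  weekend shift: (900/2,500) × 70.2 = 25.272
Post-stratified estimate = 51.72 → 51.7%.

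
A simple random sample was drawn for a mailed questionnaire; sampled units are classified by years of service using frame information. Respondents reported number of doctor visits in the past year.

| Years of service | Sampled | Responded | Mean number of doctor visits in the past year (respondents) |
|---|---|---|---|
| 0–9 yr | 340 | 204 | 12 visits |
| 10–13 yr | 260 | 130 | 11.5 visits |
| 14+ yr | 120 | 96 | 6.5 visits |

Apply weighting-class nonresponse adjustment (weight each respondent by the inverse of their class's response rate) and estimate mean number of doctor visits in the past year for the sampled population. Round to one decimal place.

10.9

Response rates by class: 0–9 yr 204/340 = 60%, 10–13 yr 130/260 = 50%, 14+ yr 96/120 = 80%.
With weight = n_sampled/n_responded per class, the weighted class total is n_sampled:
  0–9 yr: 340 × 12 = 4080
  10–13 yr: 260 × 11.5 = 2990
  14+ yr: 120 × 6.5 = 780
Adjusted estimate = 7850 / 720 = 10.9028 → 10.9.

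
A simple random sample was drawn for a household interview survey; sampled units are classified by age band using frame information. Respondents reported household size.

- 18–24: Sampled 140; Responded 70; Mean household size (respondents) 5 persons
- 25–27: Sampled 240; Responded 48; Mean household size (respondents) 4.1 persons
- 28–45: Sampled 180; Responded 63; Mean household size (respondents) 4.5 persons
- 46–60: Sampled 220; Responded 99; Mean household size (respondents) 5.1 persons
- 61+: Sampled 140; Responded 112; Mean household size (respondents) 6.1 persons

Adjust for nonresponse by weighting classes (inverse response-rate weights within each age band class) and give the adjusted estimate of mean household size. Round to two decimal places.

4.86

Response rates by class: 18–24 70/140 = 50%, 25–27 48/240 = 20%, 28–45 63/180 = 35%, 46–60 99/220 = 45%, 61+ 112/140 = 80%.
Weighting each respondent by the inverse class response rate inflates each class back to its sampled size, so the class weight is n_sampled:
  18–24: 140 × 5 = 700
  25–27: 240 × 4.1 = 984
  28–45: 180 × 4.5 = 810
  46–60: 220 × 5.1 = 1122
  61+: 140 × 6.1 = 854
Adjusted estimate = 4470 / 920 = 4.8587 → 4.86.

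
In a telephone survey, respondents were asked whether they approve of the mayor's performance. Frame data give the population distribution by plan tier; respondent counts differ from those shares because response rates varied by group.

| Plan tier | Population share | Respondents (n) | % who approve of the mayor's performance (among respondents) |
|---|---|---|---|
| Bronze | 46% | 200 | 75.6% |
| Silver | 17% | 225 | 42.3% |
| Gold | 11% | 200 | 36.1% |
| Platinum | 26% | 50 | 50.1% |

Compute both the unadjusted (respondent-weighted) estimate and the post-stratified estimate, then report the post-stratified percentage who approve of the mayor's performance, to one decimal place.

59.0%

Without adjustment, the pooled respondent share is:
  (200/675)×75.6 + (225/675)×42.3 + (200/675)×36.1 + (50/675)×50.1 = 50.9074%
Post-stratifying to population shares instead:
  0.46×75.6 + 0.17×42.3 + 0.11×36.1 + 0.26×50.1 = 58.964%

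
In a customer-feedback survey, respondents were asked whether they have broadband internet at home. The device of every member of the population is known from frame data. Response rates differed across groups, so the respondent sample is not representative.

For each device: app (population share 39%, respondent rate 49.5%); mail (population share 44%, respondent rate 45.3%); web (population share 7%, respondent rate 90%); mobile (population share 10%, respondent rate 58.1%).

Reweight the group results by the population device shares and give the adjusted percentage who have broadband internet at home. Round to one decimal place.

Each cell contributes population-share × respondent value:
  app: 0.39 × 49.5 = 19.305
  mail: 0.44 × 45.3 = 19.932
  web: 0.07 × 90 = 6.3
  mobile: 0.1 × 58.1 = 5.81
Post-stratified estimate = 51.347 → 51.3%.

51.3%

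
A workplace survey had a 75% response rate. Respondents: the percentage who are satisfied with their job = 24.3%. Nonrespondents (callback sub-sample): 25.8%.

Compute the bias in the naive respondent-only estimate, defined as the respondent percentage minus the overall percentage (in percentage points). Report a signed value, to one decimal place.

-0.4 percentage points

Nonresponse fraction = 1 − 0.75 = 0.25.
Bias = (nonresponse fraction) × (respondent percentage − nonrespondent percentage)
     = 0.25 × (24.3 − 25.8) = 0.25 × -1.5 = -0.375.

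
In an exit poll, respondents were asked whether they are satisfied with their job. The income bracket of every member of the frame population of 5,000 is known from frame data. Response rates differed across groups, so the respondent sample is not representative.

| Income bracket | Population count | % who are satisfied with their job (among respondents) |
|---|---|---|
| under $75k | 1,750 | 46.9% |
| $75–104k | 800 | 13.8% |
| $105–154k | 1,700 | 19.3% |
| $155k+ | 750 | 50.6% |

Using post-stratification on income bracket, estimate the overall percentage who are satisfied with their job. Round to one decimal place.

32.8%

Post-stratification weights by population share, not respondent share:
  under $75k: (1,750/5,000) × 46.9 = 16.415
  $75–104k: (800/5,000) × 13.8 = 2.208
  $105–154k: (1,700/5,000) × 19.3 = 6.562
  $155k+: (750/5,000) × 50.6 = 7.59
Post-stratified estimate = 32.775 → 32.8%.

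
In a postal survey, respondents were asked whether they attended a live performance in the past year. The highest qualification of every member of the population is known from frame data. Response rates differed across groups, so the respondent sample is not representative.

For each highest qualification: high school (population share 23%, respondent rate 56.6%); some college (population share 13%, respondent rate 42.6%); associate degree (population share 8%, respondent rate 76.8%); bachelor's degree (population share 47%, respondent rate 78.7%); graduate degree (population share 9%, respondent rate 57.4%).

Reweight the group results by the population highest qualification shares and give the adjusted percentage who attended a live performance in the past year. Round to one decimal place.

Each cell contributes population-share × respondent value:
  high school: 0.23 × 56.6 = 13.018
  some college: 0.13 × 42.6 = 5.538
  associate degree: 0.08 × 76.8 = 6.144
  bachelor's degree: 0.47 × 78.7 = 36.989
  graduate degree: 0.09 × 57.4 = 5.166
Post-stratified estimate = 66.855 → 66.9%.

66.9%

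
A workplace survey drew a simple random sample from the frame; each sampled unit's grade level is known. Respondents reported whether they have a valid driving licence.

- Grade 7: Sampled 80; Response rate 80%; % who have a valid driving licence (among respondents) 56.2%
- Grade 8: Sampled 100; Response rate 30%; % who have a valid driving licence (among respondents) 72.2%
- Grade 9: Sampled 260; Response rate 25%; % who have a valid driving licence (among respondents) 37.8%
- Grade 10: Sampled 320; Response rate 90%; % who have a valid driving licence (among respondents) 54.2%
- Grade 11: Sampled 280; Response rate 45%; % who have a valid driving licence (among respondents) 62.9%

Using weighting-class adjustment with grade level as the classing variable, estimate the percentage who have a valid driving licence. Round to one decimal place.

54.3%

Weighting each respondent by the inverse class response rate inflates each class back to its sampled size, so the class weight is n_sampled:
  Grade 7: 80 × 56.2 = 4496
  Grade 8: 100 × 72.2 = 7220
  Grade 9: 260 × 37.8 = 9828
  Grade 10: 320 × 54.2 = 17,344
  Grade 11: 280 × 62.9 = 17,612
Adjusted estimate = 56,500 / 1,040 = 54.3269 → 54.3%.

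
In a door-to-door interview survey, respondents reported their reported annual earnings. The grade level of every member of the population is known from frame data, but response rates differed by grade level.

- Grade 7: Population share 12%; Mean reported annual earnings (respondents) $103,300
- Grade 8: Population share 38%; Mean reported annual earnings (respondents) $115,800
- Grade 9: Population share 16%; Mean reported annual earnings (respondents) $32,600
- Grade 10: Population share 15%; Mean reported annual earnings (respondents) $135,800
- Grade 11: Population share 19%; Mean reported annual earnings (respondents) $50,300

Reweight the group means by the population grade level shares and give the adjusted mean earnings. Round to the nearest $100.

$91,500

Weight each group's respondent value by its population share:
  Grade 7: 0.12 × 103,300 = 12,396
  Grade 8: 0.38 × 115,800 = 44,004
  Grade 9: 0.16 × 32,600 = 5216
  Grade 10: 0.15 × 135,800 = 20,370
  Grade 11: 0.19 × 50,300 = 9557
Post-stratified estimate = 91,543 → $91,500.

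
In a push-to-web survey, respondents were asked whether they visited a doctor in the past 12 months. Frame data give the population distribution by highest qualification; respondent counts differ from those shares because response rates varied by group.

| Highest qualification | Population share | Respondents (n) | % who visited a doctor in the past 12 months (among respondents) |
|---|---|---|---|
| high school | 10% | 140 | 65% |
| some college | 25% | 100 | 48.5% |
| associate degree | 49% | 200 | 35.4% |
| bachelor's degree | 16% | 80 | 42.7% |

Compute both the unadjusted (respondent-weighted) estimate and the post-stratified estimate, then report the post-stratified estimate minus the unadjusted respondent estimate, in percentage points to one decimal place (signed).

-4.2 percentage points

Unadjusted (pooled respondent) estimate weights by respondent counts:
  (140/520)×65 + (100/520)×48.5 + (200/520)×35.4 + (80/520)×42.7 = 47.0115%
Post-stratified estimate weights by population shares:
  0.1×65 + 0.25×48.5 + 0.49×35.4 + 0.16×42.7 = 42.803%
Difference = 42.803 − 47.0115 = -4.2085 pp.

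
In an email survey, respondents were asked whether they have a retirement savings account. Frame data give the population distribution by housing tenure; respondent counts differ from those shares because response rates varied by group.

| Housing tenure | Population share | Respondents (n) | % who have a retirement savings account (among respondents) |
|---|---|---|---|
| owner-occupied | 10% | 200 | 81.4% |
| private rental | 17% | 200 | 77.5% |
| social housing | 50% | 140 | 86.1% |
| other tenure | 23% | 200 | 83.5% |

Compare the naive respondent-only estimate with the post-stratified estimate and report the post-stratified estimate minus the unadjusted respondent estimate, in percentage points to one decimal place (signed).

+1.8 percentage points

Unadjusted (pooled respondent) estimate weights by respondent counts:
  (200/740)×81.4 + (200/740)×77.5 + (140/740)×86.1 + (200/740)×83.5 = 81.8027%
Post-stratified estimate weights by population shares:
  0.1×81.4 + 0.17×77.5 + 0.5×86.1 + 0.23×83.5 = 83.57%
Difference = 83.57 − 81.8027 = 1.7673 pp.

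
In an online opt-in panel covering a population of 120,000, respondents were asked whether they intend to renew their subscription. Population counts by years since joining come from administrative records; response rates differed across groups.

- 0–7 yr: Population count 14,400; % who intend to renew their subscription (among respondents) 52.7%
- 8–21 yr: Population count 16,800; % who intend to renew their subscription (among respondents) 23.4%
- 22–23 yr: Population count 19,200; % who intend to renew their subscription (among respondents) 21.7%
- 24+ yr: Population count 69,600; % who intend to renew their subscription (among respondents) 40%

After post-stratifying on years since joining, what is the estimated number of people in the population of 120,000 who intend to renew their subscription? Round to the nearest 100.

43,500

Each cell contributes its population count × the respondent rate:
  0–7 yr: 14,400 × 52.7% = 7588.8
  8–21 yr: 16,800 × 23.4% = 3931.2
  22–23 yr: 19,200 × 21.7% = 4166.4
  24+ yr: 69,600 × 40% = 27,840
Estimated total = 43526.4 → 43,500.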